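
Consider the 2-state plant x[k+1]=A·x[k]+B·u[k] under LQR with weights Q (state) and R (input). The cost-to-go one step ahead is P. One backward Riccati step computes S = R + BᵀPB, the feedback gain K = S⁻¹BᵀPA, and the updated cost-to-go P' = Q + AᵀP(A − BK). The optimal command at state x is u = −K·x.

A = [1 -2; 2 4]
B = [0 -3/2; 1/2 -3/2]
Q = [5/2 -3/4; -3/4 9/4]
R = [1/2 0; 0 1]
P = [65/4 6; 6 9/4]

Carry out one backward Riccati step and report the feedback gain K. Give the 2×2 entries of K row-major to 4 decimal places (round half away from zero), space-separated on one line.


BᵀP = [3.0000 1.1250; -33.3750 -12.3750]
S = R + BᵀPB = [1/2 0; 0 1] + [0.5625 -6.1875; -6.1875 68.6250] = [1.0625 -6.1875; -6.1875 69.6250]
BᵀPA = [5.2500 -1.5000; -58.1250 17.2500]
K = S⁻¹·BᵀPA = [0.1648 0.0644; -0.8202 0.2535]
A−BK = [-0.2303 -1.6198; 0.6873 4.3480]
AᵀP(A−BK) = [0.7116 -0.1046; -0.1046 0.7241]
P' = Q + AᵀP(A−BK) = [3.2116 -0.8546; -0.8546 2.9741]
tr(P') = 6.1857

0.1648 0.0644 -0.8202 0.2535


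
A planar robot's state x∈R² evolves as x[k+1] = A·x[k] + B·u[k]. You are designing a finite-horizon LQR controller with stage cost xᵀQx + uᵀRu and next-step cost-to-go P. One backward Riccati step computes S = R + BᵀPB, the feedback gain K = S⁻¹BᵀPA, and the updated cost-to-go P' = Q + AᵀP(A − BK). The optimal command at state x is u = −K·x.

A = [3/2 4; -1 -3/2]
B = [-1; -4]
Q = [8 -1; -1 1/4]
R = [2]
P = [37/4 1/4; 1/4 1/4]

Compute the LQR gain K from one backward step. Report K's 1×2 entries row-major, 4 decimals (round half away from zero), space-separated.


BᵀP = [-10.2500 -1.2500]
S = R + BᵀPB = [2] + [15.2500] = [17.2500]
BᵀPA = [-14.1250 -39.1250]
K = S⁻¹·BᵀPA = [-0.8188 -2.2681]
A−BK = [0.6812 1.7319; -4.2754 -10.5725]
AᵀP(A−BK) = [8.7464 22.2754; 22.2754 56.8225]
P' = Q + AᵀP(A−BK) = [16.7464 21.2754; 21.2754 57.0725]
tr(P') = 73.8188

-0.8188 -2.2681


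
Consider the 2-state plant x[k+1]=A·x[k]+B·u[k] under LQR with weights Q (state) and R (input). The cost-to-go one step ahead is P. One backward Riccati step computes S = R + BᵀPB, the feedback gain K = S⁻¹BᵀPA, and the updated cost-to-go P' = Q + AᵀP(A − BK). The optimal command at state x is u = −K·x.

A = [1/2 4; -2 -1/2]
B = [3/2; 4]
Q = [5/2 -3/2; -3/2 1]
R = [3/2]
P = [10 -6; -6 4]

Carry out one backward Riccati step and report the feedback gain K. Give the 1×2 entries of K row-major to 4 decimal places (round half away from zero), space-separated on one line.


BᵀP = [-9.0000 7.0000]
S = R + BᵀPB = [3/2] + [14.5000] = [16.0000]
BᵀPA = [-18.5000 -39.5000]
K = S⁻¹·BᵀPA = [-1.1563 -2.4688]
A−BK = [2.2344 7.7031; 2.6250 9.3750]
AᵀP(A−BK) = [9.1094 27.8281; 27.8281 87.4844]
P' = Q + AᵀP(A−BK) = [11.6094 26.3281; 26.3281 88.4844]
tr(P') = 100.0938

-1.1563 -2.4688


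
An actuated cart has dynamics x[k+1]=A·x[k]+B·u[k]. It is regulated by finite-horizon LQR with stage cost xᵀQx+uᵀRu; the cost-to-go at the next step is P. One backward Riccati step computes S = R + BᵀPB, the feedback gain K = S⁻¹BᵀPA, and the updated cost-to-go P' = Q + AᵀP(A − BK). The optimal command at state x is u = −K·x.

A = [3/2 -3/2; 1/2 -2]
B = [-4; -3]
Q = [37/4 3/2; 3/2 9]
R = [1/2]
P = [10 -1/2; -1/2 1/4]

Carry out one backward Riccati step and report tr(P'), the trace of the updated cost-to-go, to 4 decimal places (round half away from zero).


18.6665

BᵀP = [-38.5000 1.2500]
S = R + BᵀPB = [1/2] + [150.2500] = [150.7500]
BᵀPA = [-57.1250 55.2500]
K = S⁻¹·BᵀPA = [-0.3789 0.3665]
A−BK = [-0.0158 -0.0340; -0.6368 -0.9005]
AᵀP(A−BK) = [0.1656 0.0614; 0.0614 0.2508]
P' = Q + AᵀP(A−BK) = [9.4156 1.5614; 1.5614 9.2508]
tr(P') = 18.6665


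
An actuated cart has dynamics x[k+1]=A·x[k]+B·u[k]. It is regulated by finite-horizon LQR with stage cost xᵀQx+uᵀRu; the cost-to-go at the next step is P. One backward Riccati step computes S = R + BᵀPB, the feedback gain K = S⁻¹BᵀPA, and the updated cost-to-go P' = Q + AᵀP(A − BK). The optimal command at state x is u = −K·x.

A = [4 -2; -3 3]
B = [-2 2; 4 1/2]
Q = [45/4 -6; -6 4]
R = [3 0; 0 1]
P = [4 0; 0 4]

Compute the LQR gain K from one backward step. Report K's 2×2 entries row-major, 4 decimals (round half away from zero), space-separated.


-0.8615 0.7497 1.0615 -0.2224

BᵀP = [-8.0000 16.0000; 8.0000 2.0000]
S = R + BᵀPB = [3 0; 0 1] + [80.0000 -8.0000; -8.0000 17.0000] = [83.0000 -8.0000; -8.0000 18.0000]
BᵀPA = [-80.0000 64.0000; 26.0000 -10.0000]
K = S⁻¹·BᵀPA = [-0.8615 0.7497; 1.0615 -0.2224]
A−BK = [0.1538 -0.0559; -0.0846 0.1126]
AᵀP(A−BK) = [3.4769 -2.2462; -2.2462 1.7986]
P' = Q + AᵀP(A−BK) = [14.7269 -8.2462; -8.2462 5.7986]
tr(P') = 20.5255


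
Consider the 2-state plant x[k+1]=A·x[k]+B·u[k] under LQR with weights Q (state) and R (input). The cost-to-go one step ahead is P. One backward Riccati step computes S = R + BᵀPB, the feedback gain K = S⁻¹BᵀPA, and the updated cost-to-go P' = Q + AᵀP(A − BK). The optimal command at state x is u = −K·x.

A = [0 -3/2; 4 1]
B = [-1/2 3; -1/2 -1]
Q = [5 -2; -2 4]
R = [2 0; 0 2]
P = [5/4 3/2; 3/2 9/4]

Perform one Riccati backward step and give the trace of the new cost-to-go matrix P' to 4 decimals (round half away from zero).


26.1372

BᵀP = [-1.3750 -1.8750; 2.2500 2.2500]
S = R + BᵀPB = [2 0; 0 2] + [1.6250 -2.2500; -2.2500 4.5000] = [3.6250 -2.2500; -2.2500 6.5000]
BᵀPA = [-7.5000 0.1875; 9.0000 -1.1250]
K = S⁻¹·BᵀPA = [-1.5405 -0.0709; 0.8514 -0.1976]
A−BK = [-3.3243 -0.9426; 4.0811 0.7669]
AᵀP(A−BK) = [16.7838 1.2466; 1.2466 0.3535]
P' = Q + AᵀP(A−BK) = [21.7838 -0.7534; -0.7534 4.3535]
tr(P') = 26.1372


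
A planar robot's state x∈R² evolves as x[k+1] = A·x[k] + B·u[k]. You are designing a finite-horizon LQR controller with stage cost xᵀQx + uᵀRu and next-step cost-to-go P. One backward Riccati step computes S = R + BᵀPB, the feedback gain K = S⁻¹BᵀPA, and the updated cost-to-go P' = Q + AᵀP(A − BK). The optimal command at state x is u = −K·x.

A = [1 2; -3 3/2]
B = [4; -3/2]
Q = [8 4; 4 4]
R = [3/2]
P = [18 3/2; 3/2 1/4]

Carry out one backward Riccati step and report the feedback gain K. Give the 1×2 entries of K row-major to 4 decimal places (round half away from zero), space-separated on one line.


0.1943 0.5438

BᵀP = [69.7500 5.6250]
S = R + BᵀPB = [3/2] + [270.5625] = [272.0625]
BᵀPA = [52.8750 147.9375]
K = S⁻¹·BᵀPA = [0.1943 0.5438]
A−BK = [0.2226 -0.1751; -2.7085 2.3156]
AᵀP(A−BK) = [0.9738 -0.6265; -0.6265 1.1196]
P' = Q + AᵀP(A−BK) = [8.9738 3.3735; 3.3735 5.1196]
tr(P') = 14.0934


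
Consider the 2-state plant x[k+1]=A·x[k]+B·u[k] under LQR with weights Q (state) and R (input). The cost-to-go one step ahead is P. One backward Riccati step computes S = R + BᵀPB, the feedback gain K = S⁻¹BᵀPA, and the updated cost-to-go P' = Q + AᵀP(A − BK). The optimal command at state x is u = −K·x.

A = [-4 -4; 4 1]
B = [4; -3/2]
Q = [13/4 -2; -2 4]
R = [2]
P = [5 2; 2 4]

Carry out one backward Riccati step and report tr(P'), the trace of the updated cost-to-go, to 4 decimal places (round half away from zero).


36.5037

BᵀP = [17.0000 2.0000]
S = R + BᵀPB = [2] + [65.0000] = [67.0000]
BᵀPA = [-60.0000 -66.0000]
K = S⁻¹·BᵀPA = [-0.8955 -0.9851]
A−BK = [-0.4179 -0.0597; 2.6567 -0.4776]
AᵀP(A−BK) = [26.2687 -3.1045; -3.1045 2.9851]
P' = Q + AᵀP(A−BK) = [29.5187 -5.1045; -5.1045 6.9851]
tr(P') = 36.5037


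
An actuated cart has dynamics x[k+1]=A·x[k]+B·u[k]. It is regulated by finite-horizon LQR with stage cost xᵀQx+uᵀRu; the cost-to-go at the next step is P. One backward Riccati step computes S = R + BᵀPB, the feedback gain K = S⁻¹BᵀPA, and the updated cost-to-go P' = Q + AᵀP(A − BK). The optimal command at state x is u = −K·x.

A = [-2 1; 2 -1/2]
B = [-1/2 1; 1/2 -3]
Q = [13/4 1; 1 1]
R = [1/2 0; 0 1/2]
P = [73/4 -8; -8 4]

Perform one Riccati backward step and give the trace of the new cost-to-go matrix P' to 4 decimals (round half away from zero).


6.4826

BᵀP = [-13.1250 6.0000; 42.2500 -20.0000]
S = R + BᵀPB = [1/2 0; 0 1/2] + [9.5625 -31.1250; -31.1250 102.2500] = [10.0625 -31.1250; -31.1250 102.7500]
BᵀPA = [38.2500 -16.1250; -124.5000 52.2500]
K = S⁻¹·BᵀPA = [0.8460 -0.4691; -0.9554 0.3664]
A−BK = [-0.6216 0.3990; -1.2892 0.8338]
AᵀP(A−BK) = [1.6921 -0.9381; -0.9381 0.5405]
P' = Q + AᵀP(A−BK) = [4.9421 0.0619; 0.0619 1.5405]
tr(P') = 6.4826


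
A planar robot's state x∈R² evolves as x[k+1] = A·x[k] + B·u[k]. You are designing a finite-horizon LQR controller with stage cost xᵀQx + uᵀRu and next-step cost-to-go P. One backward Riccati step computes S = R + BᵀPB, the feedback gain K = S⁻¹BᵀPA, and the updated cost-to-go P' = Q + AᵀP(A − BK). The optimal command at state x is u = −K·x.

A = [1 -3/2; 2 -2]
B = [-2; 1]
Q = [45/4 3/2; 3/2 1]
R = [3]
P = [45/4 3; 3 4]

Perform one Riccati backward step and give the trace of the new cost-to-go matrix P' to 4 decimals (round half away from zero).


BᵀP = [-19.5000 -2.0000]
S = R + BᵀPB = [3] + [37.0000] = [40.0000]
BᵀPA = [-23.5000 33.2500]
K = S⁻¹·BᵀPA = [-0.5875 0.8313]
A−BK = [-0.1750 0.1625; 2.5875 -2.8313]
AᵀP(A−BK) = [25.4438 -28.3406; -28.3406 31.6734]
P' = Q + AᵀP(A−BK) = [36.6938 -26.8406; -26.8406 32.6734]
tr(P') = 69.3672

69.3672


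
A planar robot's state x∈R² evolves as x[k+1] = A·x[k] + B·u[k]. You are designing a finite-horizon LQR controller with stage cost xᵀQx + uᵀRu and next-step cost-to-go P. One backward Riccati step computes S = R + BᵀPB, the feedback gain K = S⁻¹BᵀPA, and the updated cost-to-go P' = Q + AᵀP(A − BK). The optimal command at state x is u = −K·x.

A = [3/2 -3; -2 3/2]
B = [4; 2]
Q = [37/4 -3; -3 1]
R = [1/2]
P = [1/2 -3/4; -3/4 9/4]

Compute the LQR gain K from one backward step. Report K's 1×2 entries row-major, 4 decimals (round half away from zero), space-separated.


BᵀP = [0.5000 1.5000]
S = R + BᵀPB = [1/2] + [5.0000] = [5.5000]
BᵀPA = [-2.2500 0.7500]
K = S⁻¹·BᵀPA = [-0.4091 0.1364]
A−BK = [3.1364 -3.5455; -1.1818 1.2273]
AᵀP(A−BK) = [13.7045 -14.8807; -14.8807 16.2102]
P' = Q + AᵀP(A−BK) = [22.9545 -17.8807; -17.8807 17.2102]
tr(P') = 40.1648

-0.4091 0.1364


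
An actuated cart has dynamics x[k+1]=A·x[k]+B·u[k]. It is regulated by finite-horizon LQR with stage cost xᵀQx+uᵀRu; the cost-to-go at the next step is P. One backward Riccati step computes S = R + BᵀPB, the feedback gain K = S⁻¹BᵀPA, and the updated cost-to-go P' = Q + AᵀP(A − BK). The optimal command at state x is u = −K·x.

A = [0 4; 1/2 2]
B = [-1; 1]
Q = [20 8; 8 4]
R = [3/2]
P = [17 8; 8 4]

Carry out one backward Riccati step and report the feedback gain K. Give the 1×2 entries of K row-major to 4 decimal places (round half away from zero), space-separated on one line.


BᵀP = [-9.0000 -4.0000]
S = R + BᵀPB = [3/2] + [5.0000] = [6.5000]
BᵀPA = [-2.0000 -44.0000]
K = S⁻¹·BᵀPA = [-0.3077 -6.7692]
A−BK = [-0.3077 -2.7692; 0.8077 8.7692]
AᵀP(A−BK) = [0.3846 6.4615; 6.4615 118.1538]
P' = Q + AᵀP(A−BK) = [20.3846 14.4615; 14.4615 122.1538]
tr(P') = 142.5385

-0.3077 -6.7692


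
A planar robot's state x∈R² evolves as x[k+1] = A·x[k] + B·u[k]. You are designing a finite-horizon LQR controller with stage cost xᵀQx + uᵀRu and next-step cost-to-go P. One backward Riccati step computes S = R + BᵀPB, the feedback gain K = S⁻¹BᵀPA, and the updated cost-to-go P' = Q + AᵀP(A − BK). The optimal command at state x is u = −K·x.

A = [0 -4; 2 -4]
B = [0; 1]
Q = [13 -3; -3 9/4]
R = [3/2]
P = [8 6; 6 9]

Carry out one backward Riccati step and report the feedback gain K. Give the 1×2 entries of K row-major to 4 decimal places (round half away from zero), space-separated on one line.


1.7143 -5.7143

BᵀP = [6.0000 9.0000]
S = R + BᵀPB = [3/2] + [9.0000] = [10.5000]
BᵀPA = [18.0000 -60.0000]
K = S⁻¹·BᵀPA = [1.7143 -5.7143]
A−BK = [0.0000 -4.0000; 0.2857 1.7143]
AᵀP(A−BK) = [5.1429 -17.1429; -17.1429 121.1429]
P' = Q + AᵀP(A−BK) = [18.1429 -20.1429; -20.1429 123.3929]
tr(P') = 141.5357


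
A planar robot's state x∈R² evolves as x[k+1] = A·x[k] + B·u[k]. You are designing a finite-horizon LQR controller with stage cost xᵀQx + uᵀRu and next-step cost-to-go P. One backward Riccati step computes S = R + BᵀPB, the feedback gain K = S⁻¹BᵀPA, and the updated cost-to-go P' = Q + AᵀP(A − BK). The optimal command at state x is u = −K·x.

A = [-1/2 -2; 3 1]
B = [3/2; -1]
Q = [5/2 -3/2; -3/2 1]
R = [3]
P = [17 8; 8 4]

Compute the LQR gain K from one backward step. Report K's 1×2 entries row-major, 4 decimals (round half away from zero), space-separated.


BᵀP = [17.5000 8.0000]
S = R + BᵀPB = [3] + [18.2500] = [21.2500]
BᵀPA = [15.2500 -27.0000]
K = S⁻¹·BᵀPA = [0.7176 -1.2706]
A−BK = [-1.5765 -0.0941; 3.7176 -0.2706]
AᵀP(A−BK) = [5.3059 -3.6235; -3.6235 5.6941]
P' = Q + AᵀP(A−BK) = [7.8059 -5.1235; -5.1235 6.6941]
tr(P') = 14.5000

0.7176 -1.2706


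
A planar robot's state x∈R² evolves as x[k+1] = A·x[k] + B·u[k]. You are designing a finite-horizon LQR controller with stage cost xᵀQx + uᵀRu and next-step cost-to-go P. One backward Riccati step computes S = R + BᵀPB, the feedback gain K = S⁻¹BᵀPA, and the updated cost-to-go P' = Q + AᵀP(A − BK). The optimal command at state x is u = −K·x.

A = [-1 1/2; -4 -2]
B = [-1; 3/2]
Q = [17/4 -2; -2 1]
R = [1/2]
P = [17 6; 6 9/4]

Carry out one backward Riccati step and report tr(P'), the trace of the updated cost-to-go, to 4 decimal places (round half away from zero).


32.1438

BᵀP = [-8.0000 -2.6250]
S = R + BᵀPB = [1/2] + [4.0625] = [4.5625]
BᵀPA = [18.5000 1.2500]
K = S⁻¹·BᵀPA = [4.0548 0.2740]
A−BK = [3.0548 0.7740; -10.0822 -2.4110]
AᵀP(A−BK) = [25.9863 4.4315; 4.4315 0.9075]
P' = Q + AᵀP(A−BK) = [30.2363 2.4315; 2.4315 1.9075]
tr(P') = 32.1438


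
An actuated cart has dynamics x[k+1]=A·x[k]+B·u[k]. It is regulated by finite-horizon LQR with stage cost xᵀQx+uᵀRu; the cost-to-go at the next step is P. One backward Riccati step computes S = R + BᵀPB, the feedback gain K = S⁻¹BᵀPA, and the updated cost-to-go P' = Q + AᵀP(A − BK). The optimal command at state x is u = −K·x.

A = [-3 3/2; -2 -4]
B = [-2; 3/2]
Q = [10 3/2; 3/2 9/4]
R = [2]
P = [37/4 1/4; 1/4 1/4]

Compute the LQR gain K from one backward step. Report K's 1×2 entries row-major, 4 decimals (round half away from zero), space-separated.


BᵀP = [-18.1250 -0.1250]
S = R + BᵀPB = [2] + [36.0625] = [38.0625]
BᵀPA = [54.6250 -26.6875]
K = S⁻¹·BᵀPA = [1.4351 -0.7011]
A−BK = [-0.1297 0.0977; -4.1527 -2.9483]
AᵀP(A−BK) = [8.8555 0.9253; 0.9253 3.1006]
P' = Q + AᵀP(A−BK) = [18.8555 2.4253; 2.4253 5.3506]
tr(P') = 24.2061

1.4351 -0.7011


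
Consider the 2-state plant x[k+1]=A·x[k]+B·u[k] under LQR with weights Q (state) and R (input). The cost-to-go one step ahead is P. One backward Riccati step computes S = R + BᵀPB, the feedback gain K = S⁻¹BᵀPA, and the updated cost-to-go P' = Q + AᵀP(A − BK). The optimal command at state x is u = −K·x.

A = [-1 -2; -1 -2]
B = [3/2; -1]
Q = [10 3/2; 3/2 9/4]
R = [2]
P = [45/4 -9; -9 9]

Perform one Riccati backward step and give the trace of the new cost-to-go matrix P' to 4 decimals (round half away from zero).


22.6004

BᵀP = [25.8750 -22.5000]
S = R + BᵀPB = [2] + [61.3125] = [63.3125]
BᵀPA = [-3.3750 -6.7500]
K = S⁻¹·BᵀPA = [-0.0533 -0.1066]
A−BK = [-0.9200 -1.8401; -1.0533 -2.1066]
AᵀP(A−BK) = [2.0701 4.1402; 4.1402 8.2804]
P' = Q + AᵀP(A−BK) = [12.0701 5.6402; 5.6402 10.5304]
tr(P') = 22.6004


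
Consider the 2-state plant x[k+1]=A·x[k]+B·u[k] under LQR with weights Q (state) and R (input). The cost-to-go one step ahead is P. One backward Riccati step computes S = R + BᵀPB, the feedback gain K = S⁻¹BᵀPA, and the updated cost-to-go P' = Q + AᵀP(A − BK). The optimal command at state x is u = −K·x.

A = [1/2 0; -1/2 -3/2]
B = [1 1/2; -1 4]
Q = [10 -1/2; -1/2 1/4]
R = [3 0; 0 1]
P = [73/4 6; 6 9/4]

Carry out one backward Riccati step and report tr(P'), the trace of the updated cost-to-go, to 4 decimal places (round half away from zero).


BᵀP = [12.2500 3.7500; 33.1250 12.0000]
S = R + BᵀPB = [3 0; 0 1] + [8.5000 21.1250; 21.1250 64.5625] = [11.5000 21.1250; 21.1250 65.5625]
BᵀPA = [4.2500 -5.6250; 10.5625 -18.0000]
K = S⁻¹·BᵀPA = [0.1804 0.0372; 0.1030 -0.2865]
A−BK = [0.2681 0.1060; -0.7315 -0.3166]
AᵀP(A−BK) = [0.2706 0.0559; 0.0559 0.1141]
P' = Q + AᵀP(A−BK) = [10.2706 -0.4441; -0.4441 0.3641]
tr(P') = 10.6347

10.6347


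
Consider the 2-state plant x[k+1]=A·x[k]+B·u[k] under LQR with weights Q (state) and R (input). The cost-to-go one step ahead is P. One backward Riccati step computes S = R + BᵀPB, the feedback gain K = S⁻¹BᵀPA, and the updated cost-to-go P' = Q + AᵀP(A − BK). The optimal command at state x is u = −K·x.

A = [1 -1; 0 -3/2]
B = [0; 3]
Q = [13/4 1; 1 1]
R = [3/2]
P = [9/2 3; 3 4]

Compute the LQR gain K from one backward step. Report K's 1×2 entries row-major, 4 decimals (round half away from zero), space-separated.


0.2400 -0.7200

BᵀP = [9.0000 12.0000]
S = R + BᵀPB = [3/2] + [36.0000] = [37.5000]
BᵀPA = [9.0000 -27.0000]
K = S⁻¹·BᵀPA = [0.2400 -0.7200]
A−BK = [1.0000 -1.0000; -0.7200 0.6600]
AᵀP(A−BK) = [2.3400 -2.5200; -2.5200 3.0600]
P' = Q + AᵀP(A−BK) = [5.5900 -1.5200; -1.5200 4.0600]
tr(P') = 9.6500


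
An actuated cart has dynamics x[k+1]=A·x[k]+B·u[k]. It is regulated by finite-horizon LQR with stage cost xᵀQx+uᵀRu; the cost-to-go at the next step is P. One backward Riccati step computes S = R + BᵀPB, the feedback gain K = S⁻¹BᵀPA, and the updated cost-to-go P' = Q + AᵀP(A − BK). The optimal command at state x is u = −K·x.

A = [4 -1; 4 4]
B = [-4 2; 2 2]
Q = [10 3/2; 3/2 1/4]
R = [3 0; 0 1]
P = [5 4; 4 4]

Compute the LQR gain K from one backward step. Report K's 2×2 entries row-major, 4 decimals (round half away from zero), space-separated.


-0.0982 0.5644 1.9141 0.9939

BᵀP = [-12.0000 -8.0000; 18.0000 16.0000]
S = R + BᵀPB = [3 0; 0 1] + [32.0000 -40.0000; -40.0000 68.0000] = [35.0000 -40.0000; -40.0000 69.0000]
BᵀPA = [-80.0000 -20.0000; 136.0000 46.0000]
K = S⁻¹·BᵀPA = [-0.0982 0.5644; 1.9141 0.9939]
A−BK = [-0.2209 -0.7301; 0.3681 0.8834]
AᵀP(A−BK) = [3.8282 1.9877; 1.9877 2.5706]
P' = Q + AᵀP(A−BK) = [13.8282 3.4877; 3.4877 2.8206]
tr(P') = 16.6488


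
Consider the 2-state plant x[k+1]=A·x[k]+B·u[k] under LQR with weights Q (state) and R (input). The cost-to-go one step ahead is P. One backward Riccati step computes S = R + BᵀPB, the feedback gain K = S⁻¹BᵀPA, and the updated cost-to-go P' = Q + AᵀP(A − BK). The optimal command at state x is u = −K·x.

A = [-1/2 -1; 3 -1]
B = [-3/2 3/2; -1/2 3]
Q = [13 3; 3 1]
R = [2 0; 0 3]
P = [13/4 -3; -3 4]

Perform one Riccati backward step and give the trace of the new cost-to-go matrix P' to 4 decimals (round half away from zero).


BᵀP = [-3.3750 2.5000; -4.1250 7.5000]
S = R + BᵀPB = [2 0; 0 3] + [3.8125 2.4375; 2.4375 16.3125] = [5.8125 2.4375; 2.4375 19.3125]
BᵀPA = [9.1875 0.8750; 24.5625 -3.3750]
K = S⁻¹·BᵀPA = [1.1058 0.2363; 1.1323 -0.2046]
A−BK = [-0.5397 -0.3386; 0.1561 -0.2681]
AᵀP(A−BK) = [7.8413 -0.0212; -0.0212 0.3527]
P' = Q + AᵀP(A−BK) = [20.8413 2.9788; 2.9788 1.3527]
tr(P') = 22.1940

22.1940


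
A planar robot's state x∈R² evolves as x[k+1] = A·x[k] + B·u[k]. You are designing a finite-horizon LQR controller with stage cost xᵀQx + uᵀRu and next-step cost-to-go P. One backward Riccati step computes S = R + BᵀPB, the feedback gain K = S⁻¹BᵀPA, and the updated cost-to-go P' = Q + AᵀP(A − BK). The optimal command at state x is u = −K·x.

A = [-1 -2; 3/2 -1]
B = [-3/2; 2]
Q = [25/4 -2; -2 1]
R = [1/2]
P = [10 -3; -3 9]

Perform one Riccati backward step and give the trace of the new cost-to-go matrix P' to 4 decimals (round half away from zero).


39.6323

BᵀP = [-21.0000 22.5000]
S = R + BᵀPB = [1/2] + [76.5000] = [77.0000]
BᵀPA = [54.7500 19.5000]
K = S⁻¹·BᵀPA = [0.7110 0.2532]
A−BK = [0.0666 -1.6201; 0.0779 -1.5065]
AᵀP(A−BK) = [0.3206 -1.3653; -1.3653 32.0617]
P' = Q + AᵀP(A−BK) = [6.5706 -3.3653; -3.3653 33.0617]
tr(P') = 39.6323


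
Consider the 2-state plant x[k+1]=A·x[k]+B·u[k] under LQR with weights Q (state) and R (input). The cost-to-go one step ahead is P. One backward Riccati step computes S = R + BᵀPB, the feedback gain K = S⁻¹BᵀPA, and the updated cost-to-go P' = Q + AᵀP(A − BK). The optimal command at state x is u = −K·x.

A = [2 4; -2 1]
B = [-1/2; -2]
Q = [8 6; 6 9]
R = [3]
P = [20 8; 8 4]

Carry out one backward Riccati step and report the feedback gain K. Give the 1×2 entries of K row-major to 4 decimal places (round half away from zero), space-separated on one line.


-0.7000 -2.9000

BᵀP = [-26.0000 -12.0000]
S = R + BᵀPB = [3] + [37.0000] = [40.0000]
BᵀPA = [-28.0000 -116.0000]
K = S⁻¹·BᵀPA = [-0.7000 -2.9000]
A−BK = [1.6500 2.5500; -3.4000 -4.8000]
AᵀP(A−BK) = [12.4000 22.8000; 22.8000 51.6000]
P' = Q + AᵀP(A−BK) = [20.4000 28.8000; 28.8000 60.6000]
tr(P') = 81.0000


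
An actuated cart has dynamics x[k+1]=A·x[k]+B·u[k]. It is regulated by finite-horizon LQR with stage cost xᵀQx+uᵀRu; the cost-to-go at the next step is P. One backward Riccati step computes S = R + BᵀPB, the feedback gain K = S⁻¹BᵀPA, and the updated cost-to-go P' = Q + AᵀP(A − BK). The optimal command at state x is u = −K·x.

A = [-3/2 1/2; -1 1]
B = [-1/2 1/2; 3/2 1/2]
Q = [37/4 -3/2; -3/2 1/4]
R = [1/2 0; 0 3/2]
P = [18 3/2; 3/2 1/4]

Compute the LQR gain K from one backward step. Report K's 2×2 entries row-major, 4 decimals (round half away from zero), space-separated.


BᵀP = [-6.7500 -0.3750; 9.7500 0.8750]
S = R + BᵀPB = [1/2 0; 0 3/2] + [2.8125 -3.5625; -3.5625 5.3125] = [3.3125 -3.5625; -3.5625 6.8125]
BᵀPA = [10.5000 -3.7500; -15.5000 5.7500]
K = S⁻¹·BᵀPA = [1.6519 -0.5127; -1.4114 0.5759]
A−BK = [0.0316 -0.0443; -2.7722 1.4810]
AᵀP(A−BK) = [6.0285 -2.4399; -2.4399 1.0158]
P' = Q + AᵀP(A−BK) = [15.2785 -3.9399; -3.9399 1.2658]
tr(P') = 16.5443

1.6519 -0.5127 -1.4114 0.5759


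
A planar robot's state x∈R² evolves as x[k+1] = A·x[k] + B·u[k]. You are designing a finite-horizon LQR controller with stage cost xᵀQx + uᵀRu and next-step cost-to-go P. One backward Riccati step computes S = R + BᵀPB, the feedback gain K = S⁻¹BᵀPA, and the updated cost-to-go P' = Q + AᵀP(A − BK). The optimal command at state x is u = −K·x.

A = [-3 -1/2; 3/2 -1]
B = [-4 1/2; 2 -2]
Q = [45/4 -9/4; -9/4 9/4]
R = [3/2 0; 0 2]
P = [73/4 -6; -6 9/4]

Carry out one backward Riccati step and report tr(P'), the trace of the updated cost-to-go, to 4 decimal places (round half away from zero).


BᵀP = [-85.0000 28.5000; 21.1250 -7.5000]
S = R + BᵀPB = [3/2 0; 0 2] + [397.0000 -99.5000; -99.5000 25.5625] = [398.5000 -99.5000; -99.5000 27.5625]
BᵀPA = [297.7500 14.0000; -74.6250 -3.0625]
K = S⁻¹·BᵀPA = [0.7214 0.0749; -0.1033 0.1593]
A−BK = [-0.0628 -0.2800; -0.1494 -0.8312]
AᵀP(A−BK) = [0.8116 0.0843; 0.0843 0.2517]
P' = Q + AᵀP(A−BK) = [12.0616 -2.1657; -2.1657 2.5017]
tr(P') = 14.5632

14.5632


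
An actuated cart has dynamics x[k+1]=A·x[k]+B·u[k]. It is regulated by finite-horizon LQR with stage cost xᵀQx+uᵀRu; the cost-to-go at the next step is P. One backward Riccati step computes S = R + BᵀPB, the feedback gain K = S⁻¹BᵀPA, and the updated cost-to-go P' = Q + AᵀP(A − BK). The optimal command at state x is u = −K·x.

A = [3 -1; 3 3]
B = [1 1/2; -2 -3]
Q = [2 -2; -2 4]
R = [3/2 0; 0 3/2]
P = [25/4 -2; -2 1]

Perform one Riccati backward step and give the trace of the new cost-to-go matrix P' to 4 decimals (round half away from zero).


BᵀP = [10.2500 -4.0000; 9.1250 -4.0000]
S = R + BᵀPB = [3/2 0; 0 3/2] + [18.2500 17.1250; 17.1250 16.5625] = [19.7500 17.1250; 17.1250 18.0625]
BᵀPA = [18.7500 -22.2500; 15.3750 -21.1250]
K = S⁻¹·BᵀPA = [1.1876 -0.6322; -0.2747 -0.5702]
A−BK = [1.9498 -0.0827; 4.5510 0.0251]
AᵀP(A−BK) = [11.2068 -1.1300; -1.1300 1.1388]
P' = Q + AᵀP(A−BK) = [13.2068 -3.1300; -3.1300 5.1388]
tr(P') = 18.3456

18.3456


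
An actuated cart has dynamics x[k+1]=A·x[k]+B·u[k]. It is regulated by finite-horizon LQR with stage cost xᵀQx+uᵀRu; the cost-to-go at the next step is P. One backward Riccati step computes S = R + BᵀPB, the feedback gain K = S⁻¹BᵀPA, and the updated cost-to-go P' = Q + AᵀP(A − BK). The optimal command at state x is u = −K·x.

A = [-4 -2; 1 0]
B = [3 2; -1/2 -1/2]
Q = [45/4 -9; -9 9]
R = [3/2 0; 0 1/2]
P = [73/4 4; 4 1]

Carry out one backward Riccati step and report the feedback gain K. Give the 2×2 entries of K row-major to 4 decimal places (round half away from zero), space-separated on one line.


-0.5686 -0.3071 -1.1222 -0.5835

BᵀP = [52.7500 11.5000; 34.5000 7.5000]
S = R + BᵀPB = [3/2 0; 0 1/2] + [152.5000 99.7500; 99.7500 65.2500] = [154.0000 99.7500; 99.7500 65.7500]
BᵀPA = [-199.5000 -105.5000; -130.5000 -69.0000]
K = S⁻¹·BᵀPA = [-0.5686 -0.3071; -1.1222 -0.5835]
A−BK = [-0.0499 0.0884; 0.1546 -0.4453]
AᵀP(A−BK) = [1.1222 0.5835; 0.5835 0.3377]
P' = Q + AᵀP(A−BK) = [12.3722 -8.4165; -8.4165 9.3377]
tr(P') = 21.7099


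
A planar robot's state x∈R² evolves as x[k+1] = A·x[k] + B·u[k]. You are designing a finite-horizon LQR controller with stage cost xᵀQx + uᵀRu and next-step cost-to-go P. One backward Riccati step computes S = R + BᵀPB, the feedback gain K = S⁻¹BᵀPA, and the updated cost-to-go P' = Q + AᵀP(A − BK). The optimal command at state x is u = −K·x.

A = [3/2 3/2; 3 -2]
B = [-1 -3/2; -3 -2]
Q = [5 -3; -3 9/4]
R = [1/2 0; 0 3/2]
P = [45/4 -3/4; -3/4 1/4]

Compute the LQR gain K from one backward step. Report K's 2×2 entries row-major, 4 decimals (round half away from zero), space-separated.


BᵀP = [-9.0000 0.0000; -15.3750 0.6250]
S = R + BᵀPB = [1/2 0; 0 3/2] + [9.0000 13.5000; 13.5000 21.8125] = [9.5000 13.5000; 13.5000 23.3125]
BᵀPA = [-13.5000 -13.5000; -21.1875 -24.3125]
K = S⁻¹·BᵀPA = [-0.7315 0.3442; -0.4853 -1.2422]
A−BK = [0.0406 -0.0191; -0.1649 -3.4518]
AᵀP(A−BK) = [0.6562 1.0147; 1.0147 5.2578]
P' = Q + AᵀP(A−BK) = [5.6562 -1.9853; -1.9853 7.5078]
tr(P') = 13.1639

-0.7315 0.3442 -0.4853 -1.2422


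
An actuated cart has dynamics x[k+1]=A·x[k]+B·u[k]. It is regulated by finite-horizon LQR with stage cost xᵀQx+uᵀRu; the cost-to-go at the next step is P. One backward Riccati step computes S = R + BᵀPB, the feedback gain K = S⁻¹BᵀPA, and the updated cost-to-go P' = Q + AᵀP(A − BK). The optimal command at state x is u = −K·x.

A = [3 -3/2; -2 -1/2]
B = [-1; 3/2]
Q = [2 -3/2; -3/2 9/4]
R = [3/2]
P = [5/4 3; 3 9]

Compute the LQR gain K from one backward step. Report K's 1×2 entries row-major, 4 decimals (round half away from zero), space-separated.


BᵀP = [3.2500 10.5000]
S = R + BᵀPB = [3/2] + [12.5000] = [14.0000]
BᵀPA = [-11.2500 -10.1250]
K = S⁻¹·BᵀPA = [-0.8036 -0.7232]
A−BK = [2.1964 -2.2232; -0.7946 0.5848]
AᵀP(A−BK) = [2.2098 -0.2612; -0.2612 2.2400]
P' = Q + AᵀP(A−BK) = [4.2098 -1.7612; -1.7612 4.4900]
tr(P') = 8.6998

-0.8036 -0.7232


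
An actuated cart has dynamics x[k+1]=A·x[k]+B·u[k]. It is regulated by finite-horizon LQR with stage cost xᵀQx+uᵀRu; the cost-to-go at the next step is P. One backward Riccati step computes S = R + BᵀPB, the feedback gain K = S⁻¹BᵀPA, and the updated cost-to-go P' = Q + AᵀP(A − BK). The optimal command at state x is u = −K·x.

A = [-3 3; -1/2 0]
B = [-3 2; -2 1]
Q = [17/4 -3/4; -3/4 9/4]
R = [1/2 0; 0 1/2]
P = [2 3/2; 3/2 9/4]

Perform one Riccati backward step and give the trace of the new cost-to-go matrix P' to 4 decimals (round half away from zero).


9.1618

BᵀP = [-9.0000 -9.0000; 5.5000 5.2500]
S = R + BᵀPB = [1/2 0; 0 1/2] + [45.0000 -27.0000; -27.0000 16.2500] = [45.5000 -27.0000; -27.0000 16.7500]
BᵀPA = [31.5000 -27.0000; -19.1250 16.5000]
K = S⁻¹·BᵀPA = [0.3396 -0.2038; -0.5943 0.6566]
A−BK = [-0.7925 1.0755; 0.7736 -1.0642]
AᵀP(A−BK) = [0.9976 -1.2736; -1.2736 1.6642]
P' = Q + AᵀP(A−BK) = [5.2476 -2.0236; -2.0236 3.9142]
tr(P') = 9.1618


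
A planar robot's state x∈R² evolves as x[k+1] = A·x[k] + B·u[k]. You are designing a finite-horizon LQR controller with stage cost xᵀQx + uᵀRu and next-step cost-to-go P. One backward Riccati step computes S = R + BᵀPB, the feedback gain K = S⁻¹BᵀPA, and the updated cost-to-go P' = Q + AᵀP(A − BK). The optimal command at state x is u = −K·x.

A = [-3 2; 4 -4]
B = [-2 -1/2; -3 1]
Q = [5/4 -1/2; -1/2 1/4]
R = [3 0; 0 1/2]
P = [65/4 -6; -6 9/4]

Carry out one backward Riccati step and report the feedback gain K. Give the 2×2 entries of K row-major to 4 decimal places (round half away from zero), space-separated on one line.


0.6586 -0.4812 4.3038 -3.3744

BᵀP = [-14.5000 5.2500; -14.1250 5.2500]
S = R + BᵀPB = [3 0; 0 1/2] + [13.2500 12.5000; 12.5000 12.3125] = [16.2500 12.5000; 12.5000 12.8125]
BᵀPA = [64.5000 -50.0000; 63.3750 -49.2500]
K = S⁻¹·BᵀPA = [0.6586 -0.4812; 4.3038 -3.3744]
A−BK = [0.4692 -0.6496; 1.6722 -2.0692]
AᵀP(A−BK) = [11.0165 -8.6075; -8.6075 6.7489]
P' = Q + AᵀP(A−BK) = [12.2665 -9.1075; -9.1075 6.9989]
tr(P') = 19.2654


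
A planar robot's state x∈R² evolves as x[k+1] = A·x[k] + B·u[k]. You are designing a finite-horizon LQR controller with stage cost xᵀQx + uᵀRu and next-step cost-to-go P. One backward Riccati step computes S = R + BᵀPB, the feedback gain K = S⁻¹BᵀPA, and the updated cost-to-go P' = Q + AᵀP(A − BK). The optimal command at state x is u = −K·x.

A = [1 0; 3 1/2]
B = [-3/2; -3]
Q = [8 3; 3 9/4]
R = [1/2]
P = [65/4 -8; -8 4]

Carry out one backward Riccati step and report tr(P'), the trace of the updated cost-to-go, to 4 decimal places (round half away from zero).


15.3676

BᵀP = [-0.3750 0.0000]
S = R + BᵀPB = [1/2] + [0.5625] = [1.0625]
BᵀPA = [-0.3750 0.0000]
K = S⁻¹·BᵀPA = [-0.3529 0.0000]
A−BK = [0.4706 0.0000; 1.9412 0.5000]
AᵀP(A−BK) = [4.1176 2.0000; 2.0000 1.0000]
P' = Q + AᵀP(A−BK) = [12.1176 5.0000; 5.0000 3.2500]
tr(P') = 15.3676


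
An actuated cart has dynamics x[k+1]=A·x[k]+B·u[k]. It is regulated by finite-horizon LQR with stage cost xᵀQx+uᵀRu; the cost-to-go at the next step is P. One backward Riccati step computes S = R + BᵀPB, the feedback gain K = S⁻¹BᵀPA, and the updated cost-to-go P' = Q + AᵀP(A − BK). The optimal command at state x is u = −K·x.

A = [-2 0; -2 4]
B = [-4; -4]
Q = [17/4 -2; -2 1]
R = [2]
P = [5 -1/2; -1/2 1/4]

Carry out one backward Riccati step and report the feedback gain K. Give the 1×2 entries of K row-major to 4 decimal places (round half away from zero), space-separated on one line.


BᵀP = [-18.0000 1.0000]
S = R + BᵀPB = [2] + [68.0000] = [70.0000]
BᵀPA = [34.0000 4.0000]
K = S⁻¹·BᵀPA = [0.4857 0.0571]
A−BK = [-0.0571 0.2286; -0.0571 4.2286]
AᵀP(A−BK) = [0.4857 0.0571; 0.0571 3.7714]
P' = Q + AᵀP(A−BK) = [4.7357 -1.9429; -1.9429 4.7714]
tr(P') = 9.5071

0.4857 0.0571


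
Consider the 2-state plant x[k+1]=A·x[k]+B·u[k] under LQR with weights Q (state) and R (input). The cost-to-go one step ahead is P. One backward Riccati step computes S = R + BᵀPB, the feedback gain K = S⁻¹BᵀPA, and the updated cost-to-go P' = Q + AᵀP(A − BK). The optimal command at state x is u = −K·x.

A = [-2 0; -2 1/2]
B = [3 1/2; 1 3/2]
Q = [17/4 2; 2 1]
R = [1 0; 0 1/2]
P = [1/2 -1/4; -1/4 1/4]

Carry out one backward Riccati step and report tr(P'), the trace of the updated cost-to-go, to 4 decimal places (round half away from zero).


BᵀP = [1.2500 -0.5000; -0.1250 0.2500]
S = R + BᵀPB = [1 0; 0 1/2] + [3.2500 -0.1250; -0.1250 0.3125] = [4.2500 -0.1250; -0.1250 0.8125]
BᵀPA = [-1.5000 -0.2500; -0.2500 0.1250]
K = S⁻¹·BᵀPA = [-0.3636 -0.0545; -0.3636 0.1455]
A−BK = [-0.7273 0.0909; -1.0909 0.3364]
AᵀP(A−BK) = [0.3636 -0.0455; -0.0455 0.0307]
P' = Q + AᵀP(A−BK) = [4.6136 1.9545; 1.9545 1.0307]
tr(P') = 5.6443

5.6443


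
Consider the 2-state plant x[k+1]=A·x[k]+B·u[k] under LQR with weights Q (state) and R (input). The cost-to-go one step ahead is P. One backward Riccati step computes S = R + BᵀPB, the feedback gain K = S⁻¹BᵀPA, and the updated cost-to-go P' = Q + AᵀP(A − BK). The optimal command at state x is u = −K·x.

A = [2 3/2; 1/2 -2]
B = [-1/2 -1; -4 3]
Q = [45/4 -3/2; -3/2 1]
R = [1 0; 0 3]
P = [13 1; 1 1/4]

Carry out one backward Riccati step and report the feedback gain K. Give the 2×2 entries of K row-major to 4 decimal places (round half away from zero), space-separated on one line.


BᵀP = [-10.5000 -1.5000; -10.0000 -0.2500]
S = R + BᵀPB = [1 0; 0 3] + [11.2500 6.0000; 6.0000 9.2500] = [12.2500 6.0000; 6.0000 12.2500]
BᵀPA = [-21.7500 -12.7500; -20.1250 -14.5000]
K = S⁻¹·BᵀPA = [-1.2773 -0.6066; -1.0173 -0.8866]
A−BK = [0.3441 0.3101; -1.5573 -1.7666]
AᵀP(A−BK) = [5.8097 4.4647; 4.4647 3.6608]
P' = Q + AᵀP(A−BK) = [17.0597 2.9647; 2.9647 4.6608]
tr(P') = 21.7205

-1.2773 -0.6066 -1.0173 -0.8866


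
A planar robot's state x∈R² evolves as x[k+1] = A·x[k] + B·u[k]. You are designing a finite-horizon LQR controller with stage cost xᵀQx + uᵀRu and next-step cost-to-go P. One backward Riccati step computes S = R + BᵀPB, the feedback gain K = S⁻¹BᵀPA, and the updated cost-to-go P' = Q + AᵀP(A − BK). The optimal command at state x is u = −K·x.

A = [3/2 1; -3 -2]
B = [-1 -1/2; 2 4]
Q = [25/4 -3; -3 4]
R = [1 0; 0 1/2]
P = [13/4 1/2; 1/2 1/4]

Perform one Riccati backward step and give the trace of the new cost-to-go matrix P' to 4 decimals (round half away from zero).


12.3668

BᵀP = [-2.2500 0.0000; 0.3750 0.7500]
S = R + BᵀPB = [1 0; 0 1/2] + [2.2500 1.1250; 1.1250 2.8125] = [3.2500 1.1250; 1.1250 3.3125]
BᵀPA = [-3.3750 -2.2500; -1.6875 -1.1250]
K = S⁻¹·BᵀPA = [-0.9770 -0.6513; -0.1776 -0.1184]
A−BK = [0.4342 0.2895; -0.3355 -0.2237]
AᵀP(A−BK) = [1.4655 0.9770; 0.9770 0.6513]
P' = Q + AᵀP(A−BK) = [7.7155 -2.0230; -2.0230 4.6513]
tr(P') = 12.3668


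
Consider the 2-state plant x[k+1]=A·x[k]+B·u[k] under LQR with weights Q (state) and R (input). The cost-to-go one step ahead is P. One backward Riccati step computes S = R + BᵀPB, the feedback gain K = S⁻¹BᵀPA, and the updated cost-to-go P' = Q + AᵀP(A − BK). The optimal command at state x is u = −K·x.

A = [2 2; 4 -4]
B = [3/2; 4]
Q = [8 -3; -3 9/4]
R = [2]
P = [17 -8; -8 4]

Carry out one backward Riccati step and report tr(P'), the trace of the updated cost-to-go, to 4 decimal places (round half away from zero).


BᵀP = [-6.5000 4.0000]
S = R + BᵀPB = [2] + [6.2500] = [8.2500]
BᵀPA = [3.0000 -29.0000]
K = S⁻¹·BᵀPA = [0.3636 -3.5152]
A−BK = [1.4545 7.2727; 2.5455 10.0606]
AᵀP(A−BK) = [2.9091 14.5455; 14.5455 158.0606]
P' = Q + AᵀP(A−BK) = [10.9091 11.5455; 11.5455 160.3106]
tr(P') = 171.2197

171.2197


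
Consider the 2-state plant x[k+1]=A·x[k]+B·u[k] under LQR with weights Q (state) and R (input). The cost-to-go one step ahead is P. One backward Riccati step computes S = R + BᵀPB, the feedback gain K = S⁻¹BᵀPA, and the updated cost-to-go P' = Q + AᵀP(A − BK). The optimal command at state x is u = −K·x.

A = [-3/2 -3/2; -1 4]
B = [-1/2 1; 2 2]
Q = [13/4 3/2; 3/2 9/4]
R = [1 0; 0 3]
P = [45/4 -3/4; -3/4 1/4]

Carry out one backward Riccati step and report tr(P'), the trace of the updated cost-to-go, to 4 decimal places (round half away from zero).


13.6252

BᵀP = [-7.1250 0.8750; 9.7500 -0.2500]
S = R + BᵀPB = [1 0; 0 3] + [5.3125 -5.3750; -5.3750 9.2500] = [6.3125 -5.3750; -5.3750 12.2500]
BᵀPA = [9.8125 14.1875; -14.3750 -15.6250]
K = S⁻¹·BᵀPA = [0.8865 1.8542; -0.7845 -0.4619]
A−BK = [-0.2723 -0.1110; -1.2039 1.2155]
AᵀP(A−BK) = [3.3368 2.8529; 2.8529 4.7884]
P' = Q + AᵀP(A−BK) = [6.5868 4.3529; 4.3529 7.0384]
tr(P') = 13.6252


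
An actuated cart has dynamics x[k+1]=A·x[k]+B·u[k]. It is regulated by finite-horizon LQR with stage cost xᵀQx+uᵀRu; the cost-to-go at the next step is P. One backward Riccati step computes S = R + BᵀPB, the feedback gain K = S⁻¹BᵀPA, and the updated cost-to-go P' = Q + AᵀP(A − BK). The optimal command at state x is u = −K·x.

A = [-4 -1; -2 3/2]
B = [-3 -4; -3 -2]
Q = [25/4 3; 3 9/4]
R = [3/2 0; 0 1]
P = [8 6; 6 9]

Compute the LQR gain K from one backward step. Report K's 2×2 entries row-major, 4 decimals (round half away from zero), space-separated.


0.1324 -0.8999 0.8653 0.8168

BᵀP = [-42.0000 -45.0000; -44.0000 -42.0000]
S = R + BᵀPB = [3/2 0; 0 1] + [261.0000 258.0000; 258.0000 260.0000] = [262.5000 258.0000; 258.0000 261.0000]
BᵀPA = [258.0000 -25.5000; 260.0000 -19.0000]
K = S⁻¹·BᵀPA = [0.1324 -0.8999; 0.8653 0.8168]
A−BK = [-0.1416 -0.4326; 0.1278 0.4338]
AᵀP(A−BK) = [0.8653 0.8168; 0.8168 2.8208]
P' = Q + AᵀP(A−BK) = [7.1153 3.8168; 3.8168 5.0708]
tr(P') = 12.1861


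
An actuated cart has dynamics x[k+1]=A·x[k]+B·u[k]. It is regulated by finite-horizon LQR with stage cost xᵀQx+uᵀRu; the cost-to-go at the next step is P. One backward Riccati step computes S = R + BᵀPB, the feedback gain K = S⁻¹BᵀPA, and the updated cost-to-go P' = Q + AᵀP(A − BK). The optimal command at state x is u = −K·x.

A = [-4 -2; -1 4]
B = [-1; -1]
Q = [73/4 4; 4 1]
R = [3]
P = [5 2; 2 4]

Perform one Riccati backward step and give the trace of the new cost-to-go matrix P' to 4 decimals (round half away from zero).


92.7500

BᵀP = [-7.0000 -6.0000]
S = R + BᵀPB = [3] + [13.0000] = [16.0000]
BᵀPA = [34.0000 -10.0000]
K = S⁻¹·BᵀPA = [2.1250 -0.6250]
A−BK = [-1.8750 -2.6250; 1.1250 3.3750]
AᵀP(A−BK) = [27.7500 17.2500; 17.2500 45.7500]
P' = Q + AᵀP(A−BK) = [46.0000 21.2500; 21.2500 46.7500]
tr(P') = 92.7500


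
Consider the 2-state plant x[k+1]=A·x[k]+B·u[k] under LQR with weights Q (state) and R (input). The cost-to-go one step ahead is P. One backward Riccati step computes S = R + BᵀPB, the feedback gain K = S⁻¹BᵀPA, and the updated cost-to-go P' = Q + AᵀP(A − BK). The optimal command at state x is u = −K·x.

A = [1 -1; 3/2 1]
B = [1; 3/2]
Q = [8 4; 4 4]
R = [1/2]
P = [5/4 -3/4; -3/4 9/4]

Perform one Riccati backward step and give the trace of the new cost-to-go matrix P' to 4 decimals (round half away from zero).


16.0753

BᵀP = [0.1250 2.6250]
S = R + BᵀPB = [1/2] + [4.0625] = [4.5625]
BᵀPA = [4.0625 2.5000]
K = S⁻¹·BᵀPA = [0.8904 0.5479]
A−BK = [0.1096 -1.5479; 0.1644 0.1781]
AᵀP(A−BK) = [0.4452 0.2740; 0.2740 3.6301]
P' = Q + AᵀP(A−BK) = [8.4452 4.2740; 4.2740 7.6301]
tr(P') = 16.0753


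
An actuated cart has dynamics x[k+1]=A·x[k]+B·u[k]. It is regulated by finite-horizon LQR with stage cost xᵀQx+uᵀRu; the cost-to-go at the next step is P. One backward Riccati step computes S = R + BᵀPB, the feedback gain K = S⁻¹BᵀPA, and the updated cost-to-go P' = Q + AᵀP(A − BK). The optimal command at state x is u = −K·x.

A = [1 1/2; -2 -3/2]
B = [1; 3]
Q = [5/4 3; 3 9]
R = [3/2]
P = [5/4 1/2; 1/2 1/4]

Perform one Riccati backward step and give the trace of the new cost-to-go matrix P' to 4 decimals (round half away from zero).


BᵀP = [2.7500 1.2500]
S = R + BᵀPB = [3/2] + [6.5000] = [8.0000]
BᵀPA = [0.2500 -0.5000]
K = S⁻¹·BᵀPA = [0.0313 -0.0625]
A−BK = [0.9688 0.5625; -2.0938 -1.3125]
AᵀP(A−BK) = [0.2422 0.1406; 0.1406 0.0938]
P' = Q + AᵀP(A−BK) = [1.4922 3.1406; 3.1406 9.0938]
tr(P') = 10.5859

10.5859


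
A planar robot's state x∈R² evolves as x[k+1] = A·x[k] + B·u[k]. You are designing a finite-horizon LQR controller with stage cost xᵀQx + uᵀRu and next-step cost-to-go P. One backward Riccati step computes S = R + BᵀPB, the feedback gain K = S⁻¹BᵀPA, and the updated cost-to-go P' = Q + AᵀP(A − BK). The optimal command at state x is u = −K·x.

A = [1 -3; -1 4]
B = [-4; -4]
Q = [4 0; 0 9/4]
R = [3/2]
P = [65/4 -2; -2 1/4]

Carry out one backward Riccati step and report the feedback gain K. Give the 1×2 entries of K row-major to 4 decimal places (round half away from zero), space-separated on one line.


-0.3176 0.9876

BᵀP = [-57.0000 7.0000]
S = R + BᵀPB = [3/2] + [200.0000] = [201.5000]
BᵀPA = [-64.0000 199.0000]
K = S⁻¹·BᵀPA = [-0.3176 0.9876]
A−BK = [-0.2705 0.9504; -2.2705 7.9504]
AᵀP(A−BK) = [0.1725 -0.5440; -0.5440 1.7190]
P' = Q + AᵀP(A−BK) = [4.1725 -0.5440; -0.5440 3.9690]
tr(P') = 8.1414
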